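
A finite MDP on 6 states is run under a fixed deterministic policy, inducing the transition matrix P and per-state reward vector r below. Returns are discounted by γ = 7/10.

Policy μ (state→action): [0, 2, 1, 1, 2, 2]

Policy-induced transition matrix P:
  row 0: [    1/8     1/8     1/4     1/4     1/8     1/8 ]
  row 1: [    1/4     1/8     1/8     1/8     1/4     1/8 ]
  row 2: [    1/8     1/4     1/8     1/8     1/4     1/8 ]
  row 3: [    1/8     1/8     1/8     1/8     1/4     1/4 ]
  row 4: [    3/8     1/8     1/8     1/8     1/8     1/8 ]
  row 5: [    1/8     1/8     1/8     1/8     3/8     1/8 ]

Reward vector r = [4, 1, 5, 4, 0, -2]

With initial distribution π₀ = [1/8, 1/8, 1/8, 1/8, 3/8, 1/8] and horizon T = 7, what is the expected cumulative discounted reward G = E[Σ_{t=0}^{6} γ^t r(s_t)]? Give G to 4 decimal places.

G = 5.6603

t=0: π = [0.1250, 0.1250, 0.1250, 0.1250, 0.3750, 0.1250], E[r] = 1.5000, γ^t·E[r] = 1.500000, running G = 1.500000
t=1: π = [0.2344, 0.1406, 0.1406, 0.1406, 0.2031, 0.1406], E[r] = 2.0625, γ^t·E[r] = 1.443750, running G = 2.943750
t=2: π = [0.1934, 0.1426, 0.1543, 0.1543, 0.2129, 0.1426], E[r] = 2.0195, γ^t·E[r] = 0.989570, running G = 3.933320
t=3: π = [0.1960, 0.1443, 0.1492, 0.1492, 0.2170, 0.1443], E[r] = 1.9824, γ^t·E[r] = 0.679971, running G = 4.613291
t=4: π = [0.1973, 0.1436, 0.1495, 0.1495, 0.2164, 0.1436], E[r] = 1.9911, γ^t·E[r] = 0.478060, running G = 5.091351
t=5: π = [0.1971, 0.1437, 0.1497, 0.1497, 0.2162, 0.1437], E[r] = 1.9915, γ^t·E[r] = 0.334710, running G = 5.426062
t=6: π = [0.1970, 0.1437, 0.1496, 0.1496, 0.2163, 0.1437], E[r] = 1.9911, γ^t·E[r] = 0.234247, running G = 5.660309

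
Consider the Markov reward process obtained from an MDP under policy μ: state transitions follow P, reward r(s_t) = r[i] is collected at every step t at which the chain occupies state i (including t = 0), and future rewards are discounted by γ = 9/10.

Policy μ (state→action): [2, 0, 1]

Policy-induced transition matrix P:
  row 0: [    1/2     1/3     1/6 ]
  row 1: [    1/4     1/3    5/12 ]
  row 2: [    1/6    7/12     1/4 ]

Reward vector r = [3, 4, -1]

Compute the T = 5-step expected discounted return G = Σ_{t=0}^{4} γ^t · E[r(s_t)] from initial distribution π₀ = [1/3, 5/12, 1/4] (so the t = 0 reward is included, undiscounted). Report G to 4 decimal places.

t=0: π = [0.3333, 0.4167, 0.2500], E[r] = 2.4167, γ^t·E[r] = 2.416667, running G = 2.416667
t=1: π = [0.3125, 0.3958, 0.2917], E[r] = 2.2292, γ^t·E[r] = 2.006250, running G = 4.422917
t=2: π = [0.3038, 0.4063, 0.2899], E[r] = 2.2465, γ^t·E[r] = 1.819688, running G = 6.242604
t=3: π = [0.3018, 0.4058, 0.2924], E[r] = 2.2363, γ^t·E[r] = 1.630230, running G = 7.872835
t=4: π = [0.3011, 0.4064, 0.2925], E[r] = 2.2365, γ^t·E[r] = 1.467358, running G = 9.340192

G = 9.3402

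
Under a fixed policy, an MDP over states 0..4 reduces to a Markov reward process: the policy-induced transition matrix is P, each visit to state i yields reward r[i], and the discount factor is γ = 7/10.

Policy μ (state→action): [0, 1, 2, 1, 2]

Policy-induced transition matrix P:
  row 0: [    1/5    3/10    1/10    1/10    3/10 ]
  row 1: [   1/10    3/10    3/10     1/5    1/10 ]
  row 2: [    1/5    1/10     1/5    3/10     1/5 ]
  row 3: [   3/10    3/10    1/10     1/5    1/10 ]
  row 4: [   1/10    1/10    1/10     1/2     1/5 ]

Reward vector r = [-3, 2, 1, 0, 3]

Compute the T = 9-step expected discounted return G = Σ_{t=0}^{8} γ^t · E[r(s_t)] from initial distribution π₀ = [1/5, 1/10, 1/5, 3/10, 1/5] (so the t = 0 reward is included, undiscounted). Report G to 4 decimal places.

t=0: π = [0.2000, 0.1000, 0.2000, 0.3000, 0.2000], E[r] = 0.4000, γ^t·E[r] = 0.400000, running G = 0.400000
t=1: π = [0.2000, 0.2200, 0.1400, 0.2600, 0.1800], E[r] = 0.5200, γ^t·E[r] = 0.364000, running G = 0.764000
t=2: π = [0.1860, 0.2360, 0.1580, 0.2480, 0.1720], E[r] = 0.5880, γ^t·E[r] = 0.288120, running G = 1.052120
t=3: π = [0.1840, 0.2340, 0.1630, 0.2488, 0.1702], E[r] = 0.5896, γ^t·E[r] = 0.202233, running G = 1.254353
t=4: π = [0.1845, 0.2334, 0.1631, 0.2490, 0.1701], E[r] = 0.5868, γ^t·E[r] = 0.140891, running G = 1.395243
t=5: π = [0.1845, 0.2334, 0.1630, 0.2489, 0.1702], E[r] = 0.5867, γ^t·E[r] = 0.098605, running G = 1.493849
t=6: π = [0.1845, 0.2334, 0.1630, 0.2489, 0.1702], E[r] = 0.5868, γ^t·E[r] = 0.069034, running G = 1.562883
t=7: π = [0.1845, 0.2334, 0.1630, 0.2489, 0.1702], E[r] = 0.5868, γ^t·E[r] = 0.048323, running G = 1.611206
t=8: π = [0.1845, 0.2334, 0.1630, 0.2489, 0.1702], E[r] = 0.5868, γ^t·E[r] = 0.033826, running G = 1.645032

G = 1.6450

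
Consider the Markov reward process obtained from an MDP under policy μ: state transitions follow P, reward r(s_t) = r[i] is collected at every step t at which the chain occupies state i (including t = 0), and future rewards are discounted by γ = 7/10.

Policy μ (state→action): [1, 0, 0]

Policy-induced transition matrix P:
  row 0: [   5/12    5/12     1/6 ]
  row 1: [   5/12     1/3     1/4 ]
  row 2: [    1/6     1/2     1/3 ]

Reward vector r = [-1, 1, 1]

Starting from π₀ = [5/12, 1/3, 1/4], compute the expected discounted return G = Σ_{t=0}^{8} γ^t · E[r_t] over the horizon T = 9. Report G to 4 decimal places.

t=0: π = [0.4167, 0.3333, 0.2500], E[r] = 0.1667, γ^t·E[r] = 0.166667, running G = 0.166667
t=1: π = [0.3542, 0.4097, 0.2361], E[r] = 0.2917, γ^t·E[r] = 0.204167, running G = 0.370833
t=2: π = [0.3576, 0.4022, 0.2402], E[r] = 0.2847, γ^t·E[r] = 0.139514, running G = 0.510347
t=3: π = [0.3566, 0.4032, 0.2402], E[r] = 0.2867, γ^t·E[r] = 0.098354, running G = 0.608702
t=4: π = [0.3566, 0.4031, 0.2403], E[r] = 0.2868, γ^t·E[r] = 0.068854, running G = 0.677556
t=5: π = [0.3566, 0.4031, 0.2403], E[r] = 0.2868, γ^t·E[r] = 0.048205, running G = 0.725761
t=6: π = [0.3566, 0.4031, 0.2403], E[r] = 0.2868, γ^t·E[r] = 0.033744, running G = 0.759505
t=7: π = [0.3566, 0.4031, 0.2403], E[r] = 0.2868, γ^t·E[r] = 0.023621, running G = 0.783126
t=8: π = [0.3566, 0.4031, 0.2403], E[r] = 0.2868, γ^t·E[r] = 0.016535, running G = 0.799661

G = 0.7997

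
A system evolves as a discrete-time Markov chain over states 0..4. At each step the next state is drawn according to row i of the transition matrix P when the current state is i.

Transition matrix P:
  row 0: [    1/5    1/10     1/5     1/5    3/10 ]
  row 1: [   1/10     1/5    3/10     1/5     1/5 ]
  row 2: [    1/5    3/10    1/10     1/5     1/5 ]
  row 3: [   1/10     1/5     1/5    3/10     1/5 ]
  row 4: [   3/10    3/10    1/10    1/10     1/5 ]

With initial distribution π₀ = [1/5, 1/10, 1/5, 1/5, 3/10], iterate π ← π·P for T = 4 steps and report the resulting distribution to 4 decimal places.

t=0: π = [0.2000, 0.1000, 0.2000, 0.2000, 0.3000]
t=1: π = [0.2000, 0.2300, 0.1600, 0.1900, 0.2200]
t=2: π = [0.1800, 0.2180, 0.1850, 0.1970, 0.2200]
t=3: π = [0.1805, 0.2225, 0.1813, 0.1977, 0.2180]
t=4: π = [0.1798, 0.2219, 0.1823, 0.1980, 0.2181]

π = [0.1798, 0.2219, 0.1823, 0.1980, 0.2181]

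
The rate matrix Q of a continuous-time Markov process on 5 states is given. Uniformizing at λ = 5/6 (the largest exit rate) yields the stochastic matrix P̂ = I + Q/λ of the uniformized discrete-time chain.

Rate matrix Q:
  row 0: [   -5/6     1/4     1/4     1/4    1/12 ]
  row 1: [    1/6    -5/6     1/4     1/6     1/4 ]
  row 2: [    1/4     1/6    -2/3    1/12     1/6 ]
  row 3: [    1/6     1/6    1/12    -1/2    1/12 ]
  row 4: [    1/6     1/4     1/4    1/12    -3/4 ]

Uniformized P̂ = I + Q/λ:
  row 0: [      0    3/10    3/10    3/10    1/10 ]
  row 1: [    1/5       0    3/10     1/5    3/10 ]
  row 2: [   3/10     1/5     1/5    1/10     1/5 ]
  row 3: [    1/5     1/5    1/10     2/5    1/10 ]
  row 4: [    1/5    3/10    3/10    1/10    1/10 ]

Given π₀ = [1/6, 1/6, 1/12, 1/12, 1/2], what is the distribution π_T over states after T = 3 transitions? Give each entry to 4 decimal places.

π = [0.1853, 0.1997, 0.2341, 0.2203, 0.1608]

t=0: π = [0.1667, 0.1667, 0.0833, 0.0833, 0.5000]
t=1: π = [0.1750, 0.2333, 0.2750, 0.1750, 0.1417]
t=2: π = [0.1925, 0.1850, 0.2375, 0.2108, 0.1742]
t=3: π = [0.1853, 0.1997, 0.2341, 0.2203, 0.1608]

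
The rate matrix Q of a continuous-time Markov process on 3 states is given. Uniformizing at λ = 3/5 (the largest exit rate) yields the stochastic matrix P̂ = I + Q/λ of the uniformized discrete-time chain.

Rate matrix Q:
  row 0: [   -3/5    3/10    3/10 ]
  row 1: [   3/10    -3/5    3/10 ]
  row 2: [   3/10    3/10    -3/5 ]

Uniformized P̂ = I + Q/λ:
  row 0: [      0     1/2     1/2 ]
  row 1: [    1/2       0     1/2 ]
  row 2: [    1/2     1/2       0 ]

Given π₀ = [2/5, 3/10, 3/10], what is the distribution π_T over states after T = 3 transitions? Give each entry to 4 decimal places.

t=0: π = [0.4000, 0.3000, 0.3000]
t=1: π = [0.3000, 0.3500, 0.3500]
t=2: π = [0.3500, 0.3250, 0.3250]
t=3: π = [0.3250, 0.3375, 0.3375]

π = [0.3250, 0.3375, 0.3375]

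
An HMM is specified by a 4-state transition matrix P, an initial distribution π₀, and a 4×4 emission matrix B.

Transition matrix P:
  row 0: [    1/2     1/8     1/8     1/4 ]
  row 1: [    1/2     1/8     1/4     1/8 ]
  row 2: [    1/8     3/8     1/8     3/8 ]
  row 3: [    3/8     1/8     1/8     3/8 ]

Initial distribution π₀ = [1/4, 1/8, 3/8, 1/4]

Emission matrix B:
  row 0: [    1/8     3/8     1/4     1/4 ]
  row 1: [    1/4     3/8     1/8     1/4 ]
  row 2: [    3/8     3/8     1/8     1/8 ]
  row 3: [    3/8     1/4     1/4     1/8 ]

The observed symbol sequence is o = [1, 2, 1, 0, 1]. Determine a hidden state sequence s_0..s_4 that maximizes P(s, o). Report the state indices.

path = [0, 0, 0, 3, 0]

t=0: δ = [9.375e-02, 4.688e-02, 1.406e-01, 6.250e-02]  (obs o_0=1)
t=1: δ = [1.172e-02, 6.592e-03, 2.197e-03, 1.318e-02]  ψ = [0, 2, 2, 2]  (obs o_1=2)
t=2: δ = [2.197e-03, 6.180e-04, 6.180e-04, 1.236e-03]  ψ = [0, 3, 1, 3]  (obs o_2=1)
t=3: δ = [1.373e-04, 6.866e-05, 1.030e-04, 2.060e-04]  ψ = [0, 0, 0, 0]  (obs o_3=0)
t=4: δ = [2.897e-05, 1.448e-05, 9.656e-06, 1.931e-05]  ψ = [3, 2, 3, 3]  (obs o_4=1)
backtrack: best end state = 0; path = [0, 0, 0, 3, 0]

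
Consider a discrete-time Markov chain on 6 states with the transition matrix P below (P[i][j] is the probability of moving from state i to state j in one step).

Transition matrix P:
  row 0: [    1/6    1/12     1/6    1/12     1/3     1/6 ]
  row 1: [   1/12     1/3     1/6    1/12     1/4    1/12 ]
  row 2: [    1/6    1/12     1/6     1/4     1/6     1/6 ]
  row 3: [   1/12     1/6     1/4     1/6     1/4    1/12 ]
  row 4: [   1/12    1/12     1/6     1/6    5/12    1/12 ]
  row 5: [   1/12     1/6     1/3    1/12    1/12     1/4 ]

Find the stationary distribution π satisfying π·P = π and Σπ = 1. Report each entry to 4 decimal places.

Balance equations π_j = Σ_i π_i·P[i][j]:
  π_0 = 1/6·π_0 + 1/12·π_1 + 1/6·π_2 + 1/12·π_3 + 1/12·π_4 + 1/12·π_5
  π_1 = 1/12·π_0 + 1/3·π_1 + 1/12·π_2 + 1/6·π_3 + 1/12·π_4 + 1/6·π_5
  π_2 = 1/6·π_0 + 1/6·π_1 + 1/6·π_2 + 1/4·π_3 + 1/6·π_4 + 1/3·π_5
  π_3 = 1/12·π_0 + 1/12·π_1 + 1/4·π_2 + 1/6·π_3 + 1/6·π_4 + 1/12·π_5
  π_4 = 1/3·π_0 + 1/4·π_1 + 1/6·π_2 + 1/4·π_3 + 5/12·π_4 + 1/12·π_5
  normalize: π_0 + π_1 + π_2 + π_3 + π_4 + π_5 = 1
Solving the linear system gives exactly π = [3835/35121, 5005/35121, 7064/35121, 1774/11707, 9293/35121, 1534/11707].

π = [0.1092, 0.1425, 0.2011, 0.1515, 0.2646, 0.1310]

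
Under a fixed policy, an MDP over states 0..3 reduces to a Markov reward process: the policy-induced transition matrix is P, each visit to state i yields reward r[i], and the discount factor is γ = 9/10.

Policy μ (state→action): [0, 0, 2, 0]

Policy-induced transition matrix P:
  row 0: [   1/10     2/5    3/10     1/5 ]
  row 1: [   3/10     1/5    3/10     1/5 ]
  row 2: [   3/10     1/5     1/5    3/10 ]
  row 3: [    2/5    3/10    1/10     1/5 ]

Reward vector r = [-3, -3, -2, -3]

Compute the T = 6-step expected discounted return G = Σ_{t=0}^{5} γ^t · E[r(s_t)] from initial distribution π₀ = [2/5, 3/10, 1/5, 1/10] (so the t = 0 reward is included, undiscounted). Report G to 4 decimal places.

t=0: π = [0.4000, 0.3000, 0.2000, 0.1000], E[r] = -2.8000, γ^t·E[r] = -2.800000, running G = -2.800000
t=1: π = [0.2300, 0.2900, 0.2600, 0.2200], E[r] = -2.7400, γ^t·E[r] = -2.466000, running G = -5.266000
t=2: π = [0.2760, 0.2680, 0.2300, 0.2260], E[r] = -2.7700, γ^t·E[r] = -2.243700, running G = -7.509700
t=3: π = [0.2674, 0.2778, 0.2318, 0.2230], E[r] = -2.7682, γ^t·E[r] = -2.018018, running G = -9.527718
t=4: π = [0.2688, 0.2758, 0.2322, 0.2232], E[r] = -2.7678, γ^t·E[r] = -1.815940, running G = -11.343658
t=5: π = [0.2686, 0.2761, 0.2321, 0.2232], E[r] = -2.7679, γ^t·E[r] = -1.634392, running G = -12.978051

G = -12.9781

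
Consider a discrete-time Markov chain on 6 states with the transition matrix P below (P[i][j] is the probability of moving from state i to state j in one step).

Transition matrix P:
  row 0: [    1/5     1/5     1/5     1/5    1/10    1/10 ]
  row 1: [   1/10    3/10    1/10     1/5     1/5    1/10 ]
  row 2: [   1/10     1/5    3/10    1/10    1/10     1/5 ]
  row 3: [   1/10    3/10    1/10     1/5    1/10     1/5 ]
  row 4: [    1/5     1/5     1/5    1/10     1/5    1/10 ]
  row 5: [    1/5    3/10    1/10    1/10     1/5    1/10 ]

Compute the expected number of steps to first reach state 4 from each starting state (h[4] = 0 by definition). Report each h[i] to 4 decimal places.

h = [7.1992, 6.4070, 7.1295, 7.0492, 0.0000, 6.4220]

First-step conditioning: h[4] = 0; for i ≠ 4, h[i] = 1 + Σ_k P[i][k]·h[k].
  h[0] = 1 + 1/5·h[0] + 1/5·h[1] + 1/5·h[2] + 1/5·h[3] + 1/10·h[5]
  h[1] = 1 + 1/10·h[0] + 3/10·h[1] + 1/10·h[2] + 1/5·h[3] + 1/10·h[5]
  h[2] = 1 + 1/10·h[0] + 1/5·h[1] + 3/10·h[2] + 1/10·h[3] + 1/5·h[5]
  h[3] = 1 + 1/10·h[0] + 3/10·h[1] + 1/10·h[2] + 1/5·h[3] + 1/5·h[5]
  h[5] = 1 + 1/5·h[0] + 3/10·h[1] + 1/10·h[2] + 1/10·h[3] + 1/10·h[5]
Solving the 5×5 linear system over states ≠ 4 gives exactly h = [40805/5668, 36315/5668, 20205/2834, 39955/5668, 0, 700/109] (h[4] = 0 is the target).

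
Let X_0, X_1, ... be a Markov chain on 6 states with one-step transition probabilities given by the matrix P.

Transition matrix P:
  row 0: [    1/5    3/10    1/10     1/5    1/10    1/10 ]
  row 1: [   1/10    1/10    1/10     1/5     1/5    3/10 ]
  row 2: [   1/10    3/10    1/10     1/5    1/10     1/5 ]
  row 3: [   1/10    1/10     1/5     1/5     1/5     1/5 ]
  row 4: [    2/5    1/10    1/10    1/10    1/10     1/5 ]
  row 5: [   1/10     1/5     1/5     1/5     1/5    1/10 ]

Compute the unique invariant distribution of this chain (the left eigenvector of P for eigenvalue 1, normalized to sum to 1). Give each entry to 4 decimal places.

Balance equations π_j = Σ_i π_i·P[i][j]:
  π_0 = 1/5·π_0 + 1/10·π_1 + 1/10·π_2 + 1/10·π_3 + 2/5·π_4 + 1/10·π_5
  π_1 = 3/10·π_0 + 1/10·π_1 + 3/10·π_2 + 1/10·π_3 + 1/10·π_4 + 1/5·π_5
  π_2 = 1/10·π_0 + 1/10·π_1 + 1/10·π_2 + 1/5·π_3 + 1/10·π_4 + 1/5·π_5
  π_3 = 1/5·π_0 + 1/5·π_1 + 1/5·π_2 + 1/5·π_3 + 1/10·π_4 + 1/5·π_5
  π_4 = 1/10·π_0 + 1/5·π_1 + 1/10·π_2 + 1/5·π_3 + 1/10·π_4 + 1/5·π_5
  normalize: π_0 + π_1 + π_2 + π_3 + π_4 + π_5 = 1
Solving the linear system gives exactly π = [20033/123171, 21950/123171, 16847/123171, 22730/123171, 19042/123171, 7523/41057].

π = [0.1626, 0.1782, 0.1368, 0.1845, 0.1546, 0.1832]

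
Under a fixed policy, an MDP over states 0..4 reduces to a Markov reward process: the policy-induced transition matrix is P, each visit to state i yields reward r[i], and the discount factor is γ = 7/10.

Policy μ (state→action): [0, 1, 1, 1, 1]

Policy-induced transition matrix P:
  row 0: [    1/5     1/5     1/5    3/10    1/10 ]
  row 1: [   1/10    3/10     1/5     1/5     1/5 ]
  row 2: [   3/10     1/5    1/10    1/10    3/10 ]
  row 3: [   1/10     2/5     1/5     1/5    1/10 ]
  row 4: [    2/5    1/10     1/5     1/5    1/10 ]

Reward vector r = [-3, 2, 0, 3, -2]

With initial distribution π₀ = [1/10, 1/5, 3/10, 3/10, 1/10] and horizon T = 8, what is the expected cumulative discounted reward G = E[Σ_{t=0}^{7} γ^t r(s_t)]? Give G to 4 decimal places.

t=0: π = [0.1000, 0.2000, 0.3000, 0.3000, 0.1000], E[r] = 0.8000, γ^t·E[r] = 0.800000, running G = 0.800000
t=1: π = [0.2000, 0.2700, 0.1700, 0.1800, 0.1800], E[r] = 0.1200, γ^t·E[r] = 0.084000, running G = 0.884000
t=2: π = [0.2080, 0.2450, 0.1830, 0.2030, 0.1610], E[r] = 0.1530, γ^t·E[r] = 0.074970, running G = 0.958970
t=3: π = [0.2057, 0.2490, 0.1817, 0.2025, 0.1611], E[r] = 0.1662, γ^t·E[r] = 0.057007, running G = 1.015977
t=4: π = [0.2052, 0.2493, 0.1818, 0.2024, 0.1612], E[r] = 0.1676, γ^t·E[r] = 0.040236, running G = 1.056213
t=5: π = [0.2053, 0.2493, 0.1818, 0.2023, 0.1613], E[r] = 0.1672, γ^t·E[r] = 0.028104, running G = 1.084317
t=6: π = [0.2053, 0.2493, 0.1818, 0.2023, 0.1613], E[r] = 0.1671, γ^t·E[r] = 0.019665, running G = 1.103982
t=7: π = [0.2053, 0.2493, 0.1818, 0.2023, 0.1613], E[r] = 0.1672, γ^t·E[r] = 0.013766, running G = 1.117747

G = 1.1177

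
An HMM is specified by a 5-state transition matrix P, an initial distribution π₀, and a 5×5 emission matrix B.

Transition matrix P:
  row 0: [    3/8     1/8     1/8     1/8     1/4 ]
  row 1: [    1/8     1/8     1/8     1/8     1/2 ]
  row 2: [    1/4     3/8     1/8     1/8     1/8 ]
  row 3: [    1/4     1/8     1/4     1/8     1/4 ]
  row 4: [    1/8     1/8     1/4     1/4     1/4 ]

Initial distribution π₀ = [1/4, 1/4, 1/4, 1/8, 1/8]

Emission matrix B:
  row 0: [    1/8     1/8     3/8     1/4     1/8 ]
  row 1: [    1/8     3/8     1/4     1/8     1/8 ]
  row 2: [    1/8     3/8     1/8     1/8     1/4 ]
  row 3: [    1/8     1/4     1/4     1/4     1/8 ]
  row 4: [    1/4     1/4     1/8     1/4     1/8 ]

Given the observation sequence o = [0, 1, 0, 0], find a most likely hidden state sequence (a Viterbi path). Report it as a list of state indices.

path = [2, 1, 4, 4]

t=0: δ = [3.125e-02, 3.125e-02, 3.125e-02, 1.562e-02, 3.125e-02]  (obs o_0=0)
t=1: δ = [1.465e-03, 4.395e-03, 2.930e-03, 1.953e-03, 3.906e-03]  ψ = [0, 2, 4, 4, 1]  (obs o_1=1)
t=2: δ = [9.155e-05, 1.373e-04, 1.221e-04, 1.221e-04, 5.493e-04]  ψ = [2, 2, 4, 4, 1]  (obs o_2=0)
t=3: δ = [8.583e-06, 8.583e-06, 1.717e-05, 1.717e-05, 3.433e-05]  ψ = [4, 4, 4, 4, 4]  (obs o_3=0)
backtrack: best end state = 4; path = [2, 1, 4, 4]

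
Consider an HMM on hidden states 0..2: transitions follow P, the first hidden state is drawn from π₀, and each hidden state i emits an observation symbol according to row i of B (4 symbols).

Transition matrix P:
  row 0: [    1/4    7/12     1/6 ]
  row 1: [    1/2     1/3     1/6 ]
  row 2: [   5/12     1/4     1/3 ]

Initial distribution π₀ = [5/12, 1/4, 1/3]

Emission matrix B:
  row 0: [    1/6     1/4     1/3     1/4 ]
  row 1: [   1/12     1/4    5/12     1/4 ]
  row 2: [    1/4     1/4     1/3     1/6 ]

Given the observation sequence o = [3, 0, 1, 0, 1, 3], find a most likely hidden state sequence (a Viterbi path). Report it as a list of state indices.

path = [1, 0, 1, 0, 1, 0]

t=0: δ = [1.042e-01, 6.250e-02, 5.556e-02]  (obs o_0=3)
t=1: δ = [5.208e-03, 5.064e-03, 4.630e-03]  ψ = [1, 0, 2]  (obs o_1=0)
t=2: δ = [6.330e-04, 7.595e-04, 3.858e-04]  ψ = [1, 0, 2]  (obs o_2=1)
t=3: δ = [6.330e-05, 3.077e-05, 3.215e-05]  ψ = [1, 0, 2]  (obs o_3=0)
t=4: δ = [3.956e-06, 9.231e-06, 2.679e-06]  ψ = [0, 0, 2]  (obs o_4=1)
t=5: δ = [1.154e-06, 7.692e-07, 2.564e-07]  ψ = [1, 1, 1]  (obs o_5=3)
backtrack: best end state = 0; path = [1, 0, 1, 0, 1, 0]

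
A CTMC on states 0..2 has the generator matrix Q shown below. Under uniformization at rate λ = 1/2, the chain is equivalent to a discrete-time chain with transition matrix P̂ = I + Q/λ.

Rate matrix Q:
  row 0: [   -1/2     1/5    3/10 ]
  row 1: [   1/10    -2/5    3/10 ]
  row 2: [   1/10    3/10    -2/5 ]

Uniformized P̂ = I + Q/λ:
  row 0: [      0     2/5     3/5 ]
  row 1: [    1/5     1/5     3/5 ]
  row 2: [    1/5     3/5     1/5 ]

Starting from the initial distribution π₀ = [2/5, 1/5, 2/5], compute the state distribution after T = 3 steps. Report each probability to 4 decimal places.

π = [0.1648, 0.4048, 0.4304]

t=0: π = [0.4000, 0.2000, 0.4000]
t=1: π = [0.1200, 0.4400, 0.4400]
t=2: π = [0.1760, 0.4000, 0.4240]
t=3: π = [0.1648, 0.4048, 0.4304]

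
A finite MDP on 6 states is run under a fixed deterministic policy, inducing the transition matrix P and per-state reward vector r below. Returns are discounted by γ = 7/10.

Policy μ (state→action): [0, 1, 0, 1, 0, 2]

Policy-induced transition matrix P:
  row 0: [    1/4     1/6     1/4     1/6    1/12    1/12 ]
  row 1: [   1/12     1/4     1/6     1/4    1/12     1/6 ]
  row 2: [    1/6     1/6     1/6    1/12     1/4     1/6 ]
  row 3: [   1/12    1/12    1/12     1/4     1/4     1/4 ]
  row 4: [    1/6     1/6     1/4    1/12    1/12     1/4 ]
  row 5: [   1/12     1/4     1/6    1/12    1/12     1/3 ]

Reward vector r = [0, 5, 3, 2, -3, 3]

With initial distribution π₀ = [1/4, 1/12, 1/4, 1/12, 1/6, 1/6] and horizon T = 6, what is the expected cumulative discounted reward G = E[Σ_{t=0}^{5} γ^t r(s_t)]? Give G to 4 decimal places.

G = 5.1496

t=0: π = [0.2500, 0.0833, 0.2500, 0.0833, 0.1667, 0.1667], E[r] = 1.3333, γ^t·E[r] = 1.333333, running G = 1.333333
t=1: π = [0.1597, 0.1806, 0.1944, 0.1319, 0.1389, 0.1944], E[r] = 1.9167, γ^t·E[r] = 1.341667, running G = 2.675000
t=2: π = [0.1377, 0.1869, 0.1806, 0.1487, 0.1377, 0.2083], E[r] = 1.9855, γ^t·E[r] = 0.972911, running G = 3.647911
t=3: π = [0.1328, 0.1872, 0.1772, 0.1508, 0.1382, 0.2138], E[r] = 1.9959, γ^t·E[r] = 0.684611, running G = 4.332521
t=4: π = [0.1318, 0.1875, 0.1767, 0.1507, 0.1380, 0.2153], E[r] = 2.0011, γ^t·E[r] = 0.480456, running G = 4.812977
t=5: π = [0.1315, 0.1877, 0.1766, 0.1507, 0.1379, 0.2156], E[r] = 2.0027, γ^t·E[r] = 0.336593, running G = 5.149570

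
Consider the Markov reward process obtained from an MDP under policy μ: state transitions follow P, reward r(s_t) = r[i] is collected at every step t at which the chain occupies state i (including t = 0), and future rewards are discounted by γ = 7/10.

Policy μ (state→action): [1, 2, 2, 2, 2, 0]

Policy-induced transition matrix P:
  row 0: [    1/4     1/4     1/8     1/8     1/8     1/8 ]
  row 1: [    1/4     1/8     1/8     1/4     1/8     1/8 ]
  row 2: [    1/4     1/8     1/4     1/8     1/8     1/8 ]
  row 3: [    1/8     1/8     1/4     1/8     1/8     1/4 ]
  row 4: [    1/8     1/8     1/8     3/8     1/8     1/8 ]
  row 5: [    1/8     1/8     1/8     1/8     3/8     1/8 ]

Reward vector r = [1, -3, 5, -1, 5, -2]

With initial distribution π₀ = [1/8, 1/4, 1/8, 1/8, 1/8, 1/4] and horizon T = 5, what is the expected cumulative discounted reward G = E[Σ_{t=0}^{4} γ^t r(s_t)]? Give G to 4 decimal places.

t=0: π = [0.1250, 0.2500, 0.1250, 0.1250, 0.1250, 0.2500], E[r] = 0.0000, γ^t·E[r] = 0.000000, running G = 0.000000
t=1: π = [0.1875, 0.1406, 0.1563, 0.1875, 0.1875, 0.1406], E[r] = 1.0156, γ^t·E[r] = 0.710938, running G = 0.710938
t=2: π = [0.1855, 0.1484, 0.1680, 0.1895, 0.1602, 0.1484], E[r] = 0.8945, γ^t·E[r] = 0.438320, running G = 1.149258
t=3: π = [0.1877, 0.1482, 0.1697, 0.1836, 0.1621, 0.1487], E[r] = 0.9211, γ^t·E[r] = 0.315952, running G = 1.465210
t=4: π = [0.1882, 0.1485, 0.1692, 0.1841, 0.1622, 0.1479], E[r] = 0.9195, γ^t·E[r] = 0.220771, running G = 1.685980

G = 1.6860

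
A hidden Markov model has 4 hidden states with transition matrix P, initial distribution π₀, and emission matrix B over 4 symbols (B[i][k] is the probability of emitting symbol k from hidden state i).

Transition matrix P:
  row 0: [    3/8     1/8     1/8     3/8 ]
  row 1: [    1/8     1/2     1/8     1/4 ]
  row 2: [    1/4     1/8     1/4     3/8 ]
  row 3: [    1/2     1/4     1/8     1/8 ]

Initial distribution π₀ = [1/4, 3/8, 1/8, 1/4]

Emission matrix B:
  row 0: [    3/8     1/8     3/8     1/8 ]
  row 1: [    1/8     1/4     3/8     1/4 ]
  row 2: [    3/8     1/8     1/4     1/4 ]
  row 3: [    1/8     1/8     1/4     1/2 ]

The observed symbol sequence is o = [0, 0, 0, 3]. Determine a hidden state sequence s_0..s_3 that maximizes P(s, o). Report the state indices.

t=0: δ = [9.375e-02, 4.688e-02, 4.688e-02, 3.125e-02]  (obs o_0=0)
t=1: δ = [1.318e-02, 2.930e-03, 4.395e-03, 4.395e-03]  ψ = [0, 1, 0, 0]  (obs o_1=0)
t=2: δ = [1.854e-03, 2.060e-04, 6.180e-04, 6.180e-04]  ψ = [0, 0, 0, 0]  (obs o_2=0)
t=3: δ = [8.690e-05, 5.794e-05, 5.794e-05, 3.476e-04]  ψ = [0, 0, 0, 0]  (obs o_3=3)
backtrack: best end state = 3; path = [0, 0, 0, 3]

path = [0, 0, 0, 3]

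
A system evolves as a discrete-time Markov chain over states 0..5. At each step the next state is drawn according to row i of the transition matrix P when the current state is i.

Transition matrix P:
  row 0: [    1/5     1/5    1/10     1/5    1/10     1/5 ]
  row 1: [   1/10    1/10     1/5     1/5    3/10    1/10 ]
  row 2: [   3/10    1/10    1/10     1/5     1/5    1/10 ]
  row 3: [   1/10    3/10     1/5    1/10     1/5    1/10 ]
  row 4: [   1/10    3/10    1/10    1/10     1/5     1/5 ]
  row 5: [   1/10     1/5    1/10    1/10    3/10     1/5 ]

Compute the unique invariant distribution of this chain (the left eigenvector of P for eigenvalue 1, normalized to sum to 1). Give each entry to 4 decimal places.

Balance equations π_j = Σ_i π_i·P[i][j]:
  π_0 = 1/5·π_0 + 1/10·π_1 + 3/10·π_2 + 1/10·π_3 + 1/10·π_4 + 1/10·π_5
  π_1 = 1/5·π_0 + 1/10·π_1 + 1/10·π_2 + 3/10·π_3 + 3/10·π_4 + 1/5·π_5
  π_2 = 1/10·π_0 + 1/5·π_1 + 1/10·π_2 + 1/5·π_3 + 1/10·π_4 + 1/10·π_5
  π_3 = 1/5·π_0 + 1/5·π_1 + 1/5·π_2 + 1/10·π_3 + 1/10·π_4 + 1/10·π_5
  π_4 = 1/10·π_0 + 3/10·π_1 + 1/5·π_2 + 1/5·π_3 + 1/5·π_4 + 3/10·π_5
  normalize: π_0 + π_1 + π_2 + π_3 + π_4 + π_5 = 1
Solving the linear system gives exactly π = [15213/107791, 21893/107791, 14563/107791, 15946/107791, 23858/107791, 16318/107791].

π = [0.1411, 0.2031, 0.1351, 0.1479, 0.2213, 0.1514]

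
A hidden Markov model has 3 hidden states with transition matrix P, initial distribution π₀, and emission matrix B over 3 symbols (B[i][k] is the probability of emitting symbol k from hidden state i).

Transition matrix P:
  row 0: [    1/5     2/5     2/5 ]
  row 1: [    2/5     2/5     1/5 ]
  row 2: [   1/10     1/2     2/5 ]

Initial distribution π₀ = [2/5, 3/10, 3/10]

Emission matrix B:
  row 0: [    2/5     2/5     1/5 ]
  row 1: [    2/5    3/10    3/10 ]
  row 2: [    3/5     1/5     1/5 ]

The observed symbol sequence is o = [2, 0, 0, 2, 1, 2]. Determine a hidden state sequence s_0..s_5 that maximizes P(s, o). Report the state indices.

path = [0, 2, 2, 1, 0, 1]

t=0: δ = [8.000e-02, 9.000e-02, 6.000e-02]  (obs o_0=2)
t=1: δ = [1.440e-02, 1.440e-02, 1.920e-02]  ψ = [1, 1, 0]  (obs o_1=0)
t=2: δ = [2.304e-03, 3.840e-03, 4.608e-03]  ψ = [1, 2, 2]  (obs o_2=0)
t=3: δ = [3.072e-04, 6.912e-04, 3.686e-04]  ψ = [1, 2, 2]  (obs o_3=2)
t=4: δ = [1.106e-04, 8.294e-05, 2.949e-05]  ψ = [1, 1, 2]  (obs o_4=1)
t=5: δ = [6.636e-06, 1.327e-05, 8.847e-06]  ψ = [1, 0, 0]  (obs o_5=2)
backtrack: best end state = 1; path = [0, 2, 2, 1, 0, 1]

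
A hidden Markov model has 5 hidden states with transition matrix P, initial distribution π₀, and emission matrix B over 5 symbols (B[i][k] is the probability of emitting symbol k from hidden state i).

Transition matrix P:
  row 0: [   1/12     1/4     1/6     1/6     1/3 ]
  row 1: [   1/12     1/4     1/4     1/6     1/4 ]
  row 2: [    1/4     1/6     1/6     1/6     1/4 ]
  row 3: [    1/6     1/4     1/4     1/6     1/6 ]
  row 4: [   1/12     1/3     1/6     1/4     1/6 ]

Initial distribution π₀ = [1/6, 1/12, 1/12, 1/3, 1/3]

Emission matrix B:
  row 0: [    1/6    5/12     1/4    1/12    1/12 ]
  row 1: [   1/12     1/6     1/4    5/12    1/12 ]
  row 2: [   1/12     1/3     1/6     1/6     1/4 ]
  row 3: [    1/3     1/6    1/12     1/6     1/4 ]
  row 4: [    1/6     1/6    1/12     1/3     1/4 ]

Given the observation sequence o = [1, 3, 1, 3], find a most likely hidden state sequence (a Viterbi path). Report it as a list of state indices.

path = [4, 1, 2, 4]

t=0: δ = [6.944e-02, 1.389e-02, 2.778e-02, 5.556e-02, 5.556e-02]  (obs o_0=1)
t=1: δ = [7.716e-04, 7.716e-03, 2.315e-03, 2.315e-03, 7.716e-03]  ψ = [3, 4, 3, 4, 0]  (obs o_1=3)
t=2: δ = [2.679e-04, 4.287e-04, 6.430e-04, 3.215e-04, 3.215e-04]  ψ = [1, 4, 1, 4, 1]  (obs o_2=1)
t=3: δ = [1.340e-05, 4.465e-05, 1.786e-05, 1.786e-05, 5.358e-05]  ψ = [2, 1, 1, 2, 2]  (obs o_3=3)
backtrack: best end state = 4; path = [4, 1, 2, 4]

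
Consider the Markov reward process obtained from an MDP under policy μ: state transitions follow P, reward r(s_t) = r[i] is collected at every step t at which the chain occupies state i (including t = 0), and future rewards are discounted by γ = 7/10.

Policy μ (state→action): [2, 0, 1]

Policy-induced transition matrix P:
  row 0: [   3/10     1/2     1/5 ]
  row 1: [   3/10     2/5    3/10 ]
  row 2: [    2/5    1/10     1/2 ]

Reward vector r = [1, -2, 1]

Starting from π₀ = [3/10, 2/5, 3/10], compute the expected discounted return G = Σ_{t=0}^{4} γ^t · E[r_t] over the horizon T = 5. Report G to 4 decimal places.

t=0: π = [0.3000, 0.4000, 0.3000], E[r] = -0.2000, γ^t·E[r] = -0.200000, running G = -0.200000
t=1: π = [0.3300, 0.3400, 0.3300], E[r] = -0.0200, γ^t·E[r] = -0.014000, running G = -0.214000
t=2: π = [0.3330, 0.3340, 0.3330], E[r] = -0.0020, γ^t·E[r] = -0.000980, running G = -0.214980
t=3: π = [0.3333, 0.3334, 0.3333], E[r] = -0.0002, γ^t·E[r] = -0.000069, running G = -0.215049
t=4: π = [0.3333, 0.3333, 0.3333], E[r] = 0.0000, γ^t·E[r] = -0.000005, running G = -0.215053

G = -0.2151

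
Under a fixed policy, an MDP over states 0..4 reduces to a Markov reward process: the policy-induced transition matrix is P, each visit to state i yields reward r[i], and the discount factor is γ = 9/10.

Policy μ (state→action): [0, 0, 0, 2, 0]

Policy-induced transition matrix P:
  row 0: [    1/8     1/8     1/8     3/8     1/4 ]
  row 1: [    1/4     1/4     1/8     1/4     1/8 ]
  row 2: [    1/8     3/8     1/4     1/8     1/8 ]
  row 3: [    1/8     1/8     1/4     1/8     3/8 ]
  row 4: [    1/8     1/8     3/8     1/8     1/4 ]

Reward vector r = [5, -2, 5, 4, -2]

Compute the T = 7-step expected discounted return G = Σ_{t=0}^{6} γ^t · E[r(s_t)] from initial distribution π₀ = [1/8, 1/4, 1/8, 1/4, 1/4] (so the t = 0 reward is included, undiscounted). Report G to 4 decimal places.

G = 8.9519

t=0: π = [0.1250, 0.2500, 0.1250, 0.2500, 0.2500], E[r] = 1.2500, γ^t·E[r] = 1.250000, running G = 1.250000
t=1: π = [0.1563, 0.1875, 0.2344, 0.1875, 0.2344], E[r] = 1.8594, γ^t·E[r] = 1.673438, running G = 2.923438
t=2: π = [0.1484, 0.2070, 0.2363, 0.1875, 0.2207], E[r] = 1.8184, γ^t·E[r] = 1.472871, running G = 4.396309
t=3: π = [0.1509, 0.2100, 0.2332, 0.1880, 0.2180], E[r] = 1.8162, γ^t·E[r] = 1.323982, running G = 5.720291
t=4: π = [0.1512, 0.2095, 0.2321, 0.1890, 0.2181], E[r] = 1.8175, γ^t·E[r] = 1.192485, running G = 6.912776
t=5: π = [0.1512, 0.2092, 0.2322, 0.1890, 0.2184], E[r] = 1.8175, γ^t·E[r] = 1.073230, running G = 7.986005
t=6: π = [0.1512, 0.2092, 0.2322, 0.1890, 0.2185], E[r] = 1.8175, γ^t·E[r] = 0.965908, running G = 8.951913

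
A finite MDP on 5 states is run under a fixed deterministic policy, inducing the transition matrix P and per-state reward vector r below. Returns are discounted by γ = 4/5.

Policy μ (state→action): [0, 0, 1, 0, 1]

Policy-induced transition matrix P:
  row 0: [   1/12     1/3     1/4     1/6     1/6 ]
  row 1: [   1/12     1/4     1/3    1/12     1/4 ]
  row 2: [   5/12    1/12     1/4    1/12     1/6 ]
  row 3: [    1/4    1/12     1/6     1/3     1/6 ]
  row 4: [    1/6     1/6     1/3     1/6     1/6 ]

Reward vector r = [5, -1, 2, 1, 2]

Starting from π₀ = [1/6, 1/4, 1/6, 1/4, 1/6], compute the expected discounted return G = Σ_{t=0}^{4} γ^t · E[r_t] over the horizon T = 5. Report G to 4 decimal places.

G = 6.0328

t=0: π = [0.1667, 0.2500, 0.1667, 0.2500, 0.1667], E[r] = 1.5000, γ^t·E[r] = 1.500000, running G = 1.500000
t=1: π = [0.1944, 0.1806, 0.2639, 0.1736, 0.1875], E[r] = 1.8681, γ^t·E[r] = 1.494444, running G = 2.994444
t=2: π = [0.2159, 0.1777, 0.2662, 0.1586, 0.1817], E[r] = 1.9560, γ^t·E[r] = 1.251852, running G = 4.246296
t=3: π = [0.2136, 0.1821, 0.2667, 0.1561, 0.1815], E[r] = 1.9387, γ^t·E[r] = 0.992593, running G = 5.238889
t=4: π = [0.2134, 0.1822, 0.2673, 0.1553, 0.1818], E[r] = 1.9382, γ^t·E[r] = 0.793906, running G = 6.032795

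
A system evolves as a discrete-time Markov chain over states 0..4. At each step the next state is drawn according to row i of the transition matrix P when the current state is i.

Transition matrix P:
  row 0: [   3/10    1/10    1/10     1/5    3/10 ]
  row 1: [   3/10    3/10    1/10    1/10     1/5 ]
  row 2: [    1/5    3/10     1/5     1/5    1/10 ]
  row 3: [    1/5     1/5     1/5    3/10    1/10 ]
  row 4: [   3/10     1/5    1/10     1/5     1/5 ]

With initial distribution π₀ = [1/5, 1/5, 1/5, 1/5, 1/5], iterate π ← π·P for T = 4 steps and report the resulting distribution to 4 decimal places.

t=0: π = [0.2000, 0.2000, 0.2000, 0.2000, 0.2000]
t=1: π = [0.2600, 0.2200, 0.1400, 0.2000, 0.1800]
t=2: π = [0.2660, 0.2100, 0.1340, 0.1980, 0.1920]
t=3: π = [0.2668, 0.2078, 0.1332, 0.1988, 0.1934]
t=4: π = [0.2668, 0.2074, 0.1332, 0.1991, 0.1935]

π = [0.2668, 0.2074, 0.1332, 0.1991, 0.1935]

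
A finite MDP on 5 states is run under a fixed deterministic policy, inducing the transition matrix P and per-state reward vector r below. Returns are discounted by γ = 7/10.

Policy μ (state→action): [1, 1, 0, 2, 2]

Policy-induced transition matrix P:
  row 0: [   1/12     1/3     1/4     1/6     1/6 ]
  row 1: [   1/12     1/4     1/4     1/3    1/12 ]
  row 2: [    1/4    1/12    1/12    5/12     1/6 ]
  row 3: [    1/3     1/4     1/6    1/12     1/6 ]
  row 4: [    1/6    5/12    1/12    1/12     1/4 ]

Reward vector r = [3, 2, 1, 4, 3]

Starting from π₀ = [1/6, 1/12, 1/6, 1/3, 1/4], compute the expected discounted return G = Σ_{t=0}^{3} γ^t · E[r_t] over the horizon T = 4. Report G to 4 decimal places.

t=0: π = [0.1667, 0.0833, 0.1667, 0.3333, 0.2500], E[r] = 2.9167, γ^t·E[r] = 2.916667, running G = 2.916667
t=1: π = [0.2153, 0.2778, 0.1528, 0.1736, 0.1806], E[r] = 2.5903, γ^t·E[r] = 1.813194, running G = 4.729861
t=2: π = [0.1672, 0.2726, 0.1800, 0.2216, 0.1586], E[r] = 2.5891, γ^t·E[r] = 1.268669, running G = 5.998530
t=3: π = [0.1820, 0.2604, 0.1751, 0.2254, 0.1572], E[r] = 2.6148, γ^t·E[r] = 0.896885, running G = 6.895415

G = 6.8954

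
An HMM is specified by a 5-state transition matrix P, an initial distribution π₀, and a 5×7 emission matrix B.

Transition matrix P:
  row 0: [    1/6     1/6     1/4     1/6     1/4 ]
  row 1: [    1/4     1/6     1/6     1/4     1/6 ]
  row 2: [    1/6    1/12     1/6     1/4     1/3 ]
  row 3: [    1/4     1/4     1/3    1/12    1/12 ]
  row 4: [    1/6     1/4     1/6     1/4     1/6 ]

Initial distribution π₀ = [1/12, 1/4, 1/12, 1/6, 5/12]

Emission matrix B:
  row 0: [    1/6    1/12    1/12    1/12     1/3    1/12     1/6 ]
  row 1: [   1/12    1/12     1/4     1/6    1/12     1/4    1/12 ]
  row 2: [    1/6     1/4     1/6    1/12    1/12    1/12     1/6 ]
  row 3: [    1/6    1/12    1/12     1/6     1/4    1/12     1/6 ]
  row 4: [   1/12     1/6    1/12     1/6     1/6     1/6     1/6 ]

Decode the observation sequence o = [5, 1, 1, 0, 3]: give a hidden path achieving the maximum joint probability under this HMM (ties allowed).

path = [4, 2, 4, 3, 1]

t=0: δ = [6.944e-03, 6.250e-02, 6.944e-03, 1.389e-02, 6.944e-02]  (obs o_0=5)
t=1: δ = [1.302e-03, 1.447e-03, 2.894e-03, 1.447e-03, 1.929e-03]  ψ = [1, 4, 4, 4, 4]  (obs o_1=1)
t=2: δ = [4.019e-05, 4.019e-05, 1.206e-04, 6.028e-05, 1.608e-04]  ψ = [2, 4, 2, 2, 2]  (obs o_2=1)
t=3: δ = [4.465e-06, 3.349e-06, 4.465e-06, 6.698e-06, 3.349e-06]  ψ = [4, 4, 4, 4, 2]  (obs o_3=0)
t=4: δ = [1.395e-07, 2.791e-07, 1.861e-07, 1.861e-07, 2.481e-07]  ψ = [3, 3, 3, 2, 2]  (obs o_4=3)
backtrack: best end state = 1; path = [4, 2, 4, 3, 1]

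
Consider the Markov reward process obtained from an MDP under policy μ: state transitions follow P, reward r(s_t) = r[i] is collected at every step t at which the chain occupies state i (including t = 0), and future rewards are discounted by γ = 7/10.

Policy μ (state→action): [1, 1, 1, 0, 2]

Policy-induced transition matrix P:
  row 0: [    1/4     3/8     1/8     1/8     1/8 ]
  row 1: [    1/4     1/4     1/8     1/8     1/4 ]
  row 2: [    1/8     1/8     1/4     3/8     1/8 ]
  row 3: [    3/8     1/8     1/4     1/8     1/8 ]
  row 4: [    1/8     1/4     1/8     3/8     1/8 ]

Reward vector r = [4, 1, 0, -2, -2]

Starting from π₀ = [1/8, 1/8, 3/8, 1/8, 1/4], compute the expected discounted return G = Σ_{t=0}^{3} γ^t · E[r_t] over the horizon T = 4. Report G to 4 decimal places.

G = 0.3386

t=0: π = [0.1250, 0.1250, 0.3750, 0.1250, 0.2500], E[r] = -0.1250, γ^t·E[r] = -0.125000, running G = -0.125000
t=1: π = [0.1875, 0.2031, 0.1875, 0.2813, 0.1406], E[r] = 0.1094, γ^t·E[r] = 0.076563, running G = -0.048438
t=2: π = [0.2441, 0.2148, 0.1836, 0.2070, 0.1504], E[r] = 0.4766, γ^t·E[r] = 0.233516, running G = 0.185078
t=3: π = [0.2341, 0.2317, 0.1738, 0.2085, 0.1519], E[r] = 0.4475, γ^t·E[r] = 0.153496, running G = 0.338574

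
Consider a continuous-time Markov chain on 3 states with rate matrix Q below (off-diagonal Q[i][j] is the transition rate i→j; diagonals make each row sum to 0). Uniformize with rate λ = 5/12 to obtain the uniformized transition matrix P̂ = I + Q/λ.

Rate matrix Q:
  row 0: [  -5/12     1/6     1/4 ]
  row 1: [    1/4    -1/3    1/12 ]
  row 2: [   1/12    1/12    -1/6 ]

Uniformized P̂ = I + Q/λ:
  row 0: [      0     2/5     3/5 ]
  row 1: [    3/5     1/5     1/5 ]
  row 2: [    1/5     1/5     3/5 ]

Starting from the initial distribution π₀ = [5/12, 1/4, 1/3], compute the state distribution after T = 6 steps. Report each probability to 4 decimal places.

t=0: π = [0.4167, 0.2500, 0.3333]
t=1: π = [0.2167, 0.2833, 0.5000]
t=2: π = [0.2700, 0.2433, 0.4867]
t=3: π = [0.2433, 0.2540, 0.5027]
t=4: π = [0.2529, 0.2487, 0.4984]
t=5: π = [0.2489, 0.2506, 0.5005]
t=6: π = [0.2505, 0.2498, 0.4998]

π = [0.2505, 0.2498, 0.4998]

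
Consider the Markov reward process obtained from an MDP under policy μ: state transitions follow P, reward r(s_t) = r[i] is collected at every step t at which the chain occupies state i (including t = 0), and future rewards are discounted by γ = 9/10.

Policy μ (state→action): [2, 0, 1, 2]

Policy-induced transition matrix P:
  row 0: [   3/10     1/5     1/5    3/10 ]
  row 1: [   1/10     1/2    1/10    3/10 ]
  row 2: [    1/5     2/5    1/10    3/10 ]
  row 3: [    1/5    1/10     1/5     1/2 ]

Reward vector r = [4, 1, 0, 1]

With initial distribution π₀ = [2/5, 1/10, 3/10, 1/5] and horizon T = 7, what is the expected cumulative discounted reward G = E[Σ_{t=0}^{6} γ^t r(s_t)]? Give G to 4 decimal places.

G = 7.9908

t=0: π = [0.4000, 0.1000, 0.3000, 0.2000], E[r] = 1.9000, γ^t·E[r] = 1.900000, running G = 1.900000
t=1: π = [0.2300, 0.2700, 0.1600, 0.3400], E[r] = 1.5300, γ^t·E[r] = 1.377000, running G = 3.277000
t=2: π = [0.1960, 0.2790, 0.1570, 0.3680], E[r] = 1.4310, γ^t·E[r] = 1.159110, running G = 4.436110
t=3: π = [0.1917, 0.2783, 0.1564, 0.3736], E[r] = 1.4187, γ^t·E[r] = 1.034232, running G = 5.470342
t=4: π = [0.1913, 0.2774, 0.1565, 0.3747], E[r] = 1.4175, γ^t·E[r] = 0.930015, running G = 6.400357
t=5: π = [0.1914, 0.2771, 0.1566, 0.3749], E[r] = 1.4176, γ^t·E[r] = 0.837063, running G = 7.237420
t=6: π = [0.1914, 0.2769, 0.1566, 0.3750], E[r] = 1.4177, γ^t·E[r] = 0.753406, running G = 7.990827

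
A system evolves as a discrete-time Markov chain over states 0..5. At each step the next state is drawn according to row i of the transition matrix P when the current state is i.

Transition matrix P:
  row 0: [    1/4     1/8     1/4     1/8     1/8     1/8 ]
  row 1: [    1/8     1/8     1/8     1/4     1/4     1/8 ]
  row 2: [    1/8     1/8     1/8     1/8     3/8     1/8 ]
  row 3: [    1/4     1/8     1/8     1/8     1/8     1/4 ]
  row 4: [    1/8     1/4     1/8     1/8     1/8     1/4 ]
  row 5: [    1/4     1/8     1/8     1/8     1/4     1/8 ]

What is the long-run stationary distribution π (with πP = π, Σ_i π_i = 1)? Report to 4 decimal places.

Balance equations π_j = Σ_i π_i·P[i][j]:
  π_0 = 1/4·π_0 + 1/8·π_1 + 1/8·π_2 + 1/4·π_3 + 1/8·π_4 + 1/4·π_5
  π_1 = 1/8·π_0 + 1/8·π_1 + 1/8·π_2 + 1/8·π_3 + 1/4·π_4 + 1/8·π_5
  π_2 = 1/4·π_0 + 1/8·π_1 + 1/8·π_2 + 1/8·π_3 + 1/8·π_4 + 1/8·π_5
  π_3 = 1/8·π_0 + 1/4·π_1 + 1/8·π_2 + 1/8·π_3 + 1/8·π_4 + 1/8·π_5
  π_4 = 1/8·π_0 + 1/4·π_1 + 3/8·π_2 + 1/8·π_3 + 1/8·π_4 + 1/4·π_5
  normalize: π_0 + π_1 + π_2 + π_3 + π_4 + π_5 = 1
Solving the linear system gives exactly π = [6935/37001, 5559/37001, 5492/37001, 5320/37001, 7471/37001, 6224/37001].

π = [0.1874, 0.1502, 0.1484, 0.1438, 0.2019, 0.1682]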